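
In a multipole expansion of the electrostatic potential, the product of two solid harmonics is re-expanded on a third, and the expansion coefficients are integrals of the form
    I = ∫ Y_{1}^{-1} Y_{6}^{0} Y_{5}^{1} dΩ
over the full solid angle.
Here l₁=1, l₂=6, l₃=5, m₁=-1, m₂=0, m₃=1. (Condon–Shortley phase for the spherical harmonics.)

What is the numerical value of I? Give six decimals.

m-sum 0 ✓  L=12 even ✓  5≤5≤7 ✓
Π(2lᵢ+1) = 3×13×11 = 429
triangle coeff Δ(1,6,5) = 1/858
Σ_t [1,1]: t=1:−1/14400 = -1/14400
(3j)²=6/143 [(1 6 5; 0 0 0)], sign=+1
Σ_t [2,2]: t=2:+1/34560 = 1/34560
(3j)²=5/286 [(1 6 5; -1 0 1)], sign=+1
⇒ 4πI² = 45/143
I = (+1)√(45/143/(4π)) = 0.15824621

0.158246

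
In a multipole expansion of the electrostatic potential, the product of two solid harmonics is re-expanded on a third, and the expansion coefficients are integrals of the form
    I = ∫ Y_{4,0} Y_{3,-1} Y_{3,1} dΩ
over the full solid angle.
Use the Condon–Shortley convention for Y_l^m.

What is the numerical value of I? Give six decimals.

-0.025645

m-sum 0 ✓  L=10 even ✓  1≤3≤7 ✓
Π(2lᵢ+1) = 9×7×7 = 441
triangle coeff Δ(4,3,3) = 1/34650
Σ_t [1,3]: t=1:−1/72 t=2:+1/16 t=3:−1/72 = 5/144
(3j)²=2/77 [(4 3 3; 0 0 0)], sign=-1
Σ_t [0,2]: t=0:+1/1152 t=1:−1/36 t=2:+1/32 = 5/1152
(3j)²=1/1386 [(4 3 3; 0 -1 1)], sign=+1
⇒ 4πI² = 1/121
I = (-1)√(1/121/(4π)) = -0.02564498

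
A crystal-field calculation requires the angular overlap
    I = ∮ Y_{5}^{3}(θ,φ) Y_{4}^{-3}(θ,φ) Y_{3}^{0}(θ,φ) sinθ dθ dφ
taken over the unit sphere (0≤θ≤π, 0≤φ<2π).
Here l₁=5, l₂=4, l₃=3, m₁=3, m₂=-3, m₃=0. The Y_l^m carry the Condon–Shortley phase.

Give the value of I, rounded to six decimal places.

0.103862

Checks pass: Σm=0; 12 even; l₃=3∈[1,9].
(2·5+1)(2·4+1)(2·3+1) = 693
Δ: 6! 4! 2! / 13! → 1/180180
sum: t=2:+1/576 t=3:−1/144 t=4:+1/576 = -1/288
3j²(5 4 3; 0 0 0) = Δ·Π!·Σ² = 20/1001  (sign +1)
sum: t=0:+1/2880 t=1:−1/1440 = -1/2880
3j²(5 4 3; 3 -3 0) = Δ·Π!·Σ² = 7/715  (sign +1)
combine: 4πI² = 693·20/1001·7/715 = 252/1859
take √, sign +1: I = 0.10386175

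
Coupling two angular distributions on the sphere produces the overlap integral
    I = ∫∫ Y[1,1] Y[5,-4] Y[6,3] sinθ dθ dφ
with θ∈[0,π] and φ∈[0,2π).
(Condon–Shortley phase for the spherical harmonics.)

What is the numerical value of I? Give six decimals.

-0.070770

Rules hold: Σm=0, L=12 even, 4≤6≤6.
N = 3·11·13 = 429
Δ = 0!·2!·10!/13! = 1/858
Racah Σ t=0..0: t=0:+1/14400 = 1/14400
⇒ 3j(1 5 6; 0 0 0)² = 6/143, sgn +1
Racah Σ t=0..0: t=0:+1/725760 = 1/725760
⇒ 3j(1 5 6; 1 -4 3)² = 1/286, sgn -1
4πI² = N·(3j₀)²·(3jₘ)² = 9/143
I = -1·√(0.0629371/4π) = -0.07076985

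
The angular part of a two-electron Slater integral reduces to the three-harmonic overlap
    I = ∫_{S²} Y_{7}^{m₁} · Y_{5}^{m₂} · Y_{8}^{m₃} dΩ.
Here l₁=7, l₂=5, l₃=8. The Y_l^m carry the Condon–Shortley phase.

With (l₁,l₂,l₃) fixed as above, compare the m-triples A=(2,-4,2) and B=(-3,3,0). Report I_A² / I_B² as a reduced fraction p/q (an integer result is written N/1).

Shared (l₁,l₂,l₃)=(7,5,8): N and (l;000)² cancel in I_A²/I_B².
A: Δ = 4!·10!·6!/21! = 1/814773960; Racah Σ t=0..1: t=0:+1/41472000 t=1:−1/74649600 = 1/93312000; ⇒ 3j(7 5 8; 2 -4 2)² = 1344/230945, sgn +1
B: Δ = 4!·10!·6!/21! = 1/814773960; Racah Σ t=2..4: t=2:+1/232243200 t=3:−1/21772800 t=4:+1/19906560 = 1/116121600; ⇒ 3j(7 5 8; -3 3 0)² = 48/46189, sgn +1
I_A²/I_B² = (1344/230945)/(48/46189) = 28/5

28/5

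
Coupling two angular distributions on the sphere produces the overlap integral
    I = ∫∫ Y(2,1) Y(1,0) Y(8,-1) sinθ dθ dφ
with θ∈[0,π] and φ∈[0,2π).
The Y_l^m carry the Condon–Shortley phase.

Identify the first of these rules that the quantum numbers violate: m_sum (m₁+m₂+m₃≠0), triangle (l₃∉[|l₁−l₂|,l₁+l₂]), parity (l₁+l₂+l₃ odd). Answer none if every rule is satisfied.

triangle

azimuthal sum: 1 + 0 − 1 = 0  ✓
1 ≤ 8 ≤ 3 (triangle on l)  ✗
L = 2 + 1 + 8 = 11 (odd)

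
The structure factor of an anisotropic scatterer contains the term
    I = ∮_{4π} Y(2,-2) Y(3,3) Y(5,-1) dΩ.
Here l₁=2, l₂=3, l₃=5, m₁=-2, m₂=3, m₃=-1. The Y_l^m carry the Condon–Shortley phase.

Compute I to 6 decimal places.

-0.023961

Rules hold: Σm=0, L=10 even, 1≤5≤5.
N = 5·7·11 = 385
Δ = 0!·4!·6!/11! = 1/2310
Racah Σ t=0..0: t=0:+1/144 = 1/144
⇒ 3j(2 3 5; 0 0 0)² = 10/231, sgn -1
Racah Σ t=0..0: t=0:+1/17280 = 1/17280
⇒ 3j(2 3 5; -2 3 -1)² = 1/2310, sgn +1
4πI² = N·(3j₀)²·(3jₘ)² = 5/693
I = -1·√(0.00721501/4π) = -0.02396147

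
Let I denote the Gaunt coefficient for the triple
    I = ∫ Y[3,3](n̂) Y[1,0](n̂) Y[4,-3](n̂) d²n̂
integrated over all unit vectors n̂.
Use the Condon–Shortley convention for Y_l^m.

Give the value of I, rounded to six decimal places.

-0.162868

Rules hold: Σm=0, L=8 even, 2≤4≤4.
N = 7·3·9 = 189
Δ = 0!·6!·2!/9! = 1/252
Racah Σ t=0..0: t=0:+1/36 = 1/36
⇒ 3j(3 1 4; 0 0 0)² = 4/63, sgn +1
Racah Σ t=0..0: t=0:+1/720 = 1/720
⇒ 3j(3 1 4; 3 0 -3)² = 1/36, sgn -1
4πI² = N·(3j₀)²·(3jₘ)² = 1/3
I = -1·√(0.333333/4π) = -0.16286750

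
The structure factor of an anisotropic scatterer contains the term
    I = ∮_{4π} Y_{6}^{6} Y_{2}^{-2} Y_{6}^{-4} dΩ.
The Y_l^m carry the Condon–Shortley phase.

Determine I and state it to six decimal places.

Rules hold: Σm=0, L=14 even, 4≤6≤8.
N = 13·5·13 = 845
Δ = 2!·10!·2!/15! = 1/90090
Racah Σ t=0..2: t=0:+1/69120 t=1:−1/14400 t=2:+1/69120 = -7/172800
⇒ 3j(6 2 6; 0 0 0)² = 14/715, sgn -1
Racah Σ t=0..0: t=0:+1/14515200 = 1/14515200
⇒ 3j(6 2 6; 6 -2 -4)² = 2/455, sgn +1
4πI² = N·(3j₀)²·(3jₘ)² = 4/55
I = -1·√(0.0727273/4π) = -0.07607531

-0.076075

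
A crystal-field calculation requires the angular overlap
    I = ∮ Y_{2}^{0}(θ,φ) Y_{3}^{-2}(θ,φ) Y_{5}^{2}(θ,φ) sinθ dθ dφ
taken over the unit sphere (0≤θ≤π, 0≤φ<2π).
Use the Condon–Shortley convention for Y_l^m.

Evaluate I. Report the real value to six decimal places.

m-sum 0 ✓  L=10 even ✓  1≤5≤5 ✓
Π(2lᵢ+1) = 5×7×11 = 385
triangle coeff Δ(2,3,5) = 1/2310
Σ_t [0,0]: t=0:+1/144 = 1/144
(3j)²=10/231 [(2 3 5; 0 0 0)], sign=-1
Σ_t [0,0]: t=0:+1/480 = 1/480
(3j)²=3/110 [(2 3 5; 0 -2 2)], sign=-1
⇒ 4πI² = 5/11
I = (+1)√(5/11/(4π)) = 0.19018827

0.190188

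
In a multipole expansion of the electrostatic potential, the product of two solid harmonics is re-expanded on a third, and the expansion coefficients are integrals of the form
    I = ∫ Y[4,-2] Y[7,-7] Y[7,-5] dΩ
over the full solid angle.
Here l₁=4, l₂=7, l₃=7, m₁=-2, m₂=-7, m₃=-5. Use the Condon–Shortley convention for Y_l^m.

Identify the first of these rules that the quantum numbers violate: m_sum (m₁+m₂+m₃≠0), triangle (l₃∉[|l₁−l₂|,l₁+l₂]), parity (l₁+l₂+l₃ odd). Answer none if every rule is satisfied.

m₁+m₂+m₃ = -2 − 7 − 5 = -14  ✗
triangle: |4−7|=3 ≤ l₃=7 ≤ 4+7=11
parity: l₁+l₂+l₃ = 18 is even

m_sum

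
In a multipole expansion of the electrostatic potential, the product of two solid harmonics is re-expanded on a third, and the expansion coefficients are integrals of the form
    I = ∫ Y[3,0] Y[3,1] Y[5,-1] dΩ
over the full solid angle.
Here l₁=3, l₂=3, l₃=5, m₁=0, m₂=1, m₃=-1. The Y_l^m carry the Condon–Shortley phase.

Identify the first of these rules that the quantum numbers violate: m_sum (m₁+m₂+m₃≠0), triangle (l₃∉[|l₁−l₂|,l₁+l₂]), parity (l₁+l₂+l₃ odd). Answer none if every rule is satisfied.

parity

Σmᵢ = 0  ✓
l₃∈[|l₁−l₂|,l₁+l₂]=[0,6], have l₃=5  ✓
Σlᵢ = 11 ⇒ odd  ✗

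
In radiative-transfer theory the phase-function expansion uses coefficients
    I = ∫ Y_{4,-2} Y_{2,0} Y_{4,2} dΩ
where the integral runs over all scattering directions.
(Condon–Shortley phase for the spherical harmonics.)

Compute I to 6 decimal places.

0.065536

m-sum 0 ✓  L=10 even ✓  2≤4≤6 ✓
Π(2lᵢ+1) = 9×5×9 = 405
triangle coeff Δ(4,2,4) = 1/13860
Σ_t [0,2]: t=0:+1/192 t=1:−1/36 t=2:+1/192 = -5/288
(3j)²=20/693 [(4 2 4; 0 0 0)], sign=-1
Σ_t [0,2]: t=0:+1/2880 t=1:−1/120 t=2:+1/192 = -1/360
(3j)²=16/3465 [(4 2 4; -2 0 2)], sign=-1
⇒ 4πI² = 320/5929
I = (+1)√(320/5929/(4π)) = 0.06553591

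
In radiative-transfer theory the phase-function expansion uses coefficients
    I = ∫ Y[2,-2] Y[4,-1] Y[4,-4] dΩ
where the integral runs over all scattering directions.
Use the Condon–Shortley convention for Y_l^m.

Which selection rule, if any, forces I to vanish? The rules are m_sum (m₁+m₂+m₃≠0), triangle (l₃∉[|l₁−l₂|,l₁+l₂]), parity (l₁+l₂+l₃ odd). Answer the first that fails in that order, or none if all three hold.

Σmᵢ = -7  ✗
l₃∈[|l₁−l₂|,l₁+l₂]=[2,6], have l₃=4
Σlᵢ = 10 ⇒ even

m_sum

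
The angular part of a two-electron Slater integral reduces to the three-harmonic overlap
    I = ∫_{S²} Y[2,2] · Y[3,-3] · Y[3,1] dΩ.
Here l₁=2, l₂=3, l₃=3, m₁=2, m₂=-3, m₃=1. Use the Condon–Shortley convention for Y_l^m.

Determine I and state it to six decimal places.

0.132981

m-sum 0 ✓  L=8 even ✓  1≤3≤5 ✓
Π(2lᵢ+1) = 5×7×7 = 245
triangle coeff Δ(2,3,3) = 1/3780
Σ_t [0,2]: t=0:+1/24 t=1:−1/4 t=2:+1/24 = -1/6
(3j)²=4/105 [(2 3 3; 0 0 0)], sign=+1
Σ_t [0,0]: t=0:+1/96 = 1/96
(3j)²=1/42 [(2 3 3; 2 -3 1)], sign=+1
⇒ 4πI² = 2/9
I = (+1)√(2/9/(4π)) = 0.13298076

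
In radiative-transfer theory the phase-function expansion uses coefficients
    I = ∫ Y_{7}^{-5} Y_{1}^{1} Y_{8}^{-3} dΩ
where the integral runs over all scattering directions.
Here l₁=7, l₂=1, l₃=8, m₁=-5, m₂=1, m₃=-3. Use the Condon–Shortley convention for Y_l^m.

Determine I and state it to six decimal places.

Σmᵢ = -7 ≠ 0, so the φ-integral vanishes; I = 0

0.000000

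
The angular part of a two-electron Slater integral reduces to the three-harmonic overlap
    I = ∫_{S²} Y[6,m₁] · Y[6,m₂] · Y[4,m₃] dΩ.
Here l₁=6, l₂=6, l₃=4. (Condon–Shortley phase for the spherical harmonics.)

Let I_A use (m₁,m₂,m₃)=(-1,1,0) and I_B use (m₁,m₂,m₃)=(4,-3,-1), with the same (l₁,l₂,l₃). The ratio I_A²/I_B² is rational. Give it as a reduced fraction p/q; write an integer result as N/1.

2048/1323

Shared (l₁,l₂,l₃)=(6,6,4): N and (l;000)² cancel in I_A²/I_B².
A: Δ = 8!·4!·4!/17! = 1/15315300; Racah Σ t=3..7: t=3:−1/414720 t=4:+1/20736 t=5:−1/11520 t=6:+1/51840 t=7:−1/2903040 = -1/45360; ⇒ 3j(6 6 4; -1 1 0)² = 1024/153153, sgn -1
B: Δ = 8!·4!·4!/17! = 1/15315300; Racah Σ t=0..2: t=0:+1/967680 t=1:−1/120960 t=2:+1/207360 = -1/414720; ⇒ 3j(6 6 4; 4 -3 -1)² = 21/4862, sgn +1
I_A²/I_B² = (1024/153153)/(21/4862) = 2048/1323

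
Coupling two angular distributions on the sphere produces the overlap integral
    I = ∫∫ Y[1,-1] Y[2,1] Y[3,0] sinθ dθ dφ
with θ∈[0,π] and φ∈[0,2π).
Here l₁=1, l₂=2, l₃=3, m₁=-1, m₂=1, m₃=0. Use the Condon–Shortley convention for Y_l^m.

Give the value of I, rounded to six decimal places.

0.143048

m-sum 0 ✓  L=6 even ✓  1≤3≤3 ✓
Π(2lᵢ+1) = 3×5×7 = 105
triangle coeff Δ(1,2,3) = 1/105
Σ_t [0,0]: t=0:+1/4 = 1/4
(3j)²=3/35 [(1 2 3; 0 0 0)], sign=-1
Σ_t [0,0]: t=0:+1/12 = 1/12
(3j)²=1/35 [(1 2 3; -1 1 0)], sign=-1
⇒ 4πI² = 9/35
I = (+1)√(9/35/(4π)) = 0.14304817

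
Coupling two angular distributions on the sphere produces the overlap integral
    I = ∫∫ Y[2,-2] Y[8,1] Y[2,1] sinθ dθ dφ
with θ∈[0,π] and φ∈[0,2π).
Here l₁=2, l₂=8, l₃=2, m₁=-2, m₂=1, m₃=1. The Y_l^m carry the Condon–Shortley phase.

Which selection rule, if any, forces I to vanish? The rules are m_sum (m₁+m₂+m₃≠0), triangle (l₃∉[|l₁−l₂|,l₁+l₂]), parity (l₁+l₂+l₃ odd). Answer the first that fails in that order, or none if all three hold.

Σmᵢ = 0  ✓
l₃∈[|l₁−l₂|,l₁+l₂]=[6,10], have l₃=2  ✗
Σlᵢ = 12 ⇒ even

triangle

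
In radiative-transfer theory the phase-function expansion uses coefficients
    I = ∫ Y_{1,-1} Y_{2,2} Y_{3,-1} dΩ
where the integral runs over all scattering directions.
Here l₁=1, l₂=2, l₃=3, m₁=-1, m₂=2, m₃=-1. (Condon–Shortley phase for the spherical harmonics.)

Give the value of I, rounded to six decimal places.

Checks pass: Σm=0; 6 even; l₃=3∈[1,3].
(2·1+1)(2·2+1)(2·3+1) = 105
Δ: 0! 2! 4! / 7! → 1/105
sum: t=0:+1/4 = 1/4
3j²(1 2 3; 0 0 0) = Δ·Π!·Σ² = 3/35  (sign -1)
sum: t=0:+1/48 = 1/48
3j²(1 2 3; -1 2 -1) = Δ·Π!·Σ² = 1/105  (sign +1)
combine: 4πI² = 105·3/35·1/105 = 3/35
take √, sign -1: I = -0.08258890

-0.082589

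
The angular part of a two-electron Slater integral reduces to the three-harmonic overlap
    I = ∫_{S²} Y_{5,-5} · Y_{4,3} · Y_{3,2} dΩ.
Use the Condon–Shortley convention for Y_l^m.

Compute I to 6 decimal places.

-0.212007

Checks pass: Σm=0; 12 even; l₃=3∈[1,9].
(2·5+1)(2·4+1)(2·3+1) = 693
Δ: 6! 4! 2! / 13! → 1/180180
sum: t=2:+1/576 t=3:−1/144 t=4:+1/576 = -1/288
3j²(5 4 3; 0 0 0) = Δ·Π!·Σ² = 20/1001  (sign +1)
sum: t=6:+1/17280 = 1/17280
3j²(5 4 3; -5 3 2) = Δ·Π!·Σ² = 35/858  (sign -1)
combine: 4πI² = 693·20/1001·35/858 = 1050/1859
take √, sign -1: I = -0.21200691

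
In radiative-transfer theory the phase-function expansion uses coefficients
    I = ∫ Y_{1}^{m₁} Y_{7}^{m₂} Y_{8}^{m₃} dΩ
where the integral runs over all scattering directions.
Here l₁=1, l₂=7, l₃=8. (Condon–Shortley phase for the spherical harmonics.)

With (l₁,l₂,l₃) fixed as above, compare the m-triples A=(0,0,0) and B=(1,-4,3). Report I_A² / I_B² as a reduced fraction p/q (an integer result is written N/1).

32/5

Same 1,7,8: normalisation and zero-m 3j drop out of the ratio.
A: Δ: 0! 2! 14! / 17! → 1/2040; sum: t=0:+1/25401600 = 1/25401600; 3j²(1 7 8; 0 0 0) = Δ·Π!·Σ² = 8/255  (sign +1)
B: Δ: 0! 2! 14! / 17! → 1/2040; sum: t=0:+1/479001600 = 1/479001600; 3j²(1 7 8; 1 -4 3) = Δ·Π!·Σ² = 1/204  (sign -1)
I_A²/I_B² = (8/255)/(1/204) = 32/5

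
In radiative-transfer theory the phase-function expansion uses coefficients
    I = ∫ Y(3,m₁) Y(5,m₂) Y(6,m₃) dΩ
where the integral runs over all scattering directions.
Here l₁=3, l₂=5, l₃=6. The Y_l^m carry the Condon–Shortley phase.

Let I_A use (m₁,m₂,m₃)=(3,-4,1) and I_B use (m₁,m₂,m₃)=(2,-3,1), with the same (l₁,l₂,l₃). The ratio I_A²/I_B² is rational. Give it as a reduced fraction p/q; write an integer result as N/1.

3/16

Same 3,5,6: normalisation and zero-m 3j drop out of the ratio.
A: Δ: 2! 4! 8! / 15! → 1/675675; sum: t=0:+1/241920 = 1/241920; 3j²(3 5 6; 3 -4 1) = Δ·Π!·Σ² = 4/1001  (sign -1)
B: Δ: 2! 4! 8! / 15! → 1/675675; sum: t=0:+1/17280 t=1:−1/120960 = 1/20160; 3j²(3 5 6; 2 -3 1) = Δ·Π!·Σ² = 64/3003  (sign -1)
I_A²/I_B² = (4/1001)/(64/3003) = 3/16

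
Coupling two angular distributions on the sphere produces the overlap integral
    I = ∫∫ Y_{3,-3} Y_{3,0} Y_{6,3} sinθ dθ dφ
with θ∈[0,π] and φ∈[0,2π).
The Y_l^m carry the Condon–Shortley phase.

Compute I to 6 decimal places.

Checks pass: Σm=0; 12 even; l₃=6∈[0,6].
(2·3+1)(2·3+1)(2·6+1) = 637
Δ: 0! 6! 6! / 13! → 1/12012
sum: t=0:+1/1296 = 1/1296
3j²(3 3 6; 0 0 0) = Δ·Π!·Σ² = 100/3003  (sign +1)
sum: t=0:+1/25920 = 1/25920
3j²(3 3 6; -3 0 3) = Δ·Π!·Σ² = 1/143  (sign -1)
combine: 4πI² = 637·100/3003·1/143 = 700/4719
take √, sign -1: I = -0.10864734

-0.108647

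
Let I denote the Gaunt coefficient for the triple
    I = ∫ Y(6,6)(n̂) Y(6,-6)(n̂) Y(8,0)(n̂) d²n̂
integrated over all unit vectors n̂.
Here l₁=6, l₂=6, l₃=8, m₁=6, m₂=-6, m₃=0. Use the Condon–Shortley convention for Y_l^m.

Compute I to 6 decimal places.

0.018005

m-sum 0 ✓  L=20 even ✓  0≤8≤12 ✓
Π(2lᵢ+1) = 13×13×17 = 2873
triangle coeff Δ(6,6,8) = 1/1309458150
Σ_t [0,4]: t=0:+1/49766400 t=1:−1/3110400 t=2:+1/1327104 t=3:−1/3110400 t=4:+1/49766400 = 1/6635520
(3j)²=350/46189 [(6 6 8; 0 0 0)], sign=+1
Σ_t [0,0]: t=0:+1/39016857600 = 1/39016857600
(3j)²=11/58786 [(6 6 8; 6 -6 0)], sign=+1
⇒ 4πI² = 25/6137
I = (+1)√(25/6137/(4π)) = 0.01800475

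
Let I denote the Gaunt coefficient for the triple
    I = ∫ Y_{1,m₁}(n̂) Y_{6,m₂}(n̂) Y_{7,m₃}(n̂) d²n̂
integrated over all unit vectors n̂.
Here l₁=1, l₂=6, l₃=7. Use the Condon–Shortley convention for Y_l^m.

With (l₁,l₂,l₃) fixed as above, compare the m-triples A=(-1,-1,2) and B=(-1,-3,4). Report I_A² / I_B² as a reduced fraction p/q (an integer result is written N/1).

Shared (l₁,l₂,l₃)=(1,6,7): N and (l;000)² cancel in I_A²/I_B².
A: Δ = 0!·2!·12!/15! = 1/1365; Racah Σ t=0..0: t=0:+1/1209600 = 1/1209600; ⇒ 3j(1 6 7; -1 -1 2)² = 12/455, sgn -1
B: Δ = 0!·2!·12!/15! = 1/1365; Racah Σ t=0..0: t=0:+1/4354560 = 1/4354560; ⇒ 3j(1 6 7; -1 -3 4)² = 11/273, sgn -1
I_A²/I_B² = (12/455)/(11/273) = 36/55

36/55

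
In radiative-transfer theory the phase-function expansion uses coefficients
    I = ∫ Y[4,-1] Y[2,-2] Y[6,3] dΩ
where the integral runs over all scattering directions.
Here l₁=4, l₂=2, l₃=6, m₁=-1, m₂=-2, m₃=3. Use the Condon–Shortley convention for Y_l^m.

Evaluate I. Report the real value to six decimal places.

-0.178526

m-sum 0 ✓  L=12 even ✓  2≤6≤6 ✓
Π(2lᵢ+1) = 9×5×13 = 585
triangle coeff Δ(4,2,6) = 1/6435
Σ_t [0,0]: t=0:+1/2304 = 1/2304
(3j)²=5/143 [(4 2 6; 0 0 0)], sign=+1
Σ_t [0,0]: t=0:+1/17280 = 1/17280
(3j)²=14/715 [(4 2 6; -1 -2 3)], sign=-1
⇒ 4πI² = 630/1573
I = (-1)√(630/1573/(4π)) = -0.17852580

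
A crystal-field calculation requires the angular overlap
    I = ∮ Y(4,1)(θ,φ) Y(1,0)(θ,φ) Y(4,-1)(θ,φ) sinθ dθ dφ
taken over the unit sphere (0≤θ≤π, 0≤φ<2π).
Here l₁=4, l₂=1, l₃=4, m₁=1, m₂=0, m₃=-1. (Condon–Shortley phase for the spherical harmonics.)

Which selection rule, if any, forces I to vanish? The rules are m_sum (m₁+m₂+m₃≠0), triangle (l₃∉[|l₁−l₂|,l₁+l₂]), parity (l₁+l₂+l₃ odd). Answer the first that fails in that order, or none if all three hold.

parity

azimuthal sum: 1 + 0 − 1 = 0  ✓
3 ≤ 4 ≤ 5 (triangle on l)  ✓
L = 4 + 1 + 4 = 9 (odd)  ✗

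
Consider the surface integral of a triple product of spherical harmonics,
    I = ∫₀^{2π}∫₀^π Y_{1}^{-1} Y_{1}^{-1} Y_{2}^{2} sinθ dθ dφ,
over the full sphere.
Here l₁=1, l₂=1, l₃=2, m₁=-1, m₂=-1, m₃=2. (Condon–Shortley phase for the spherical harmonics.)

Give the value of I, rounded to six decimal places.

Rules hold: Σm=0, L=4 even, 0≤2≤2.
N = 3·3·5 = 45
Δ = 0!·2!·2!/5! = 1/30
Racah Σ t=0..0: t=0:+1/1 = 1/1
⇒ 3j(1 1 2; 0 0 0)² = 2/15, sgn +1
Racah Σ t=0..0: t=0:+1/4 = 1/4
⇒ 3j(1 1 2; -1 -1 2)² = 1/5, sgn +1
4πI² = N·(3j₀)²·(3jₘ)² = 6/5
I = +1·√(1.2/4π) = 0.30901936

0.309019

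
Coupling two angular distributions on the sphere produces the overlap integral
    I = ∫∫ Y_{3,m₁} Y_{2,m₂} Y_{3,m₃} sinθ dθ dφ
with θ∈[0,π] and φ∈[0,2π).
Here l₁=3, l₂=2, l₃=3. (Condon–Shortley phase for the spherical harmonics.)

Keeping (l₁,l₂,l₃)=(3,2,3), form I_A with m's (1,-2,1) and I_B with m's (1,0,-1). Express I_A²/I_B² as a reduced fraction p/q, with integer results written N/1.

8/3

Shared (l₁,l₂,l₃)=(3,2,3): N and (l;000)² cancel in I_A²/I_B².
A: Δ = 2!·4!·2!/9! = 1/3780; Racah Σ t=0..0: t=0:+1/16 = 1/16; ⇒ 3j(3 2 3; 1 -2 1)² = 2/35, sgn +1
B: Δ = 2!·4!·2!/9! = 1/3780; Racah Σ t=0..2: t=0:+1/16 t=1:−1/6 t=2:+1/96 = -3/32; ⇒ 3j(3 2 3; 1 0 -1)² = 3/140, sgn -1
I_A²/I_B² = (2/35)/(3/140) = 8/3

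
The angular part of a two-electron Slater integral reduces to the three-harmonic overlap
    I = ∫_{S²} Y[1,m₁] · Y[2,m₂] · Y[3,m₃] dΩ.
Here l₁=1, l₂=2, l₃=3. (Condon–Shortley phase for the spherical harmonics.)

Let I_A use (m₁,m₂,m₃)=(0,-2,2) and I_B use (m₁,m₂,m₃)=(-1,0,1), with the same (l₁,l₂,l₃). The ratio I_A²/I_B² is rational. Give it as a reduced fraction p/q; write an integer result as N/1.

Shared (l₁,l₂,l₃)=(1,2,3): N and (l;000)² cancel in I_A²/I_B².
A: Δ = 0!·2!·4!/7! = 1/105; Racah Σ t=0..0: t=0:+1/24 = 1/24; ⇒ 3j(1 2 3; 0 -2 2)² = 1/21, sgn -1
B: Δ = 0!·2!·4!/7! = 1/105; Racah Σ t=0..0: t=0:+1/8 = 1/8; ⇒ 3j(1 2 3; -1 0 1)² = 2/35, sgn +1
I_A²/I_B² = (1/21)/(2/35) = 5/6

5/6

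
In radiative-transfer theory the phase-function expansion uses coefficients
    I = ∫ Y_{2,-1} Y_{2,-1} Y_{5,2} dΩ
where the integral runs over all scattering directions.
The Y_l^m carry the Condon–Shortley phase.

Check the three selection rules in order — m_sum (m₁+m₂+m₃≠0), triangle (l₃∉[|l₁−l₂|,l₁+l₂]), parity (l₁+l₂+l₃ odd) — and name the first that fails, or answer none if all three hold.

triangle

Σmᵢ = 0  ✓
l₃∈[|l₁−l₂|,l₁+l₂]=[0,4], have l₃=5  ✗
Σlᵢ = 9 ⇒ odd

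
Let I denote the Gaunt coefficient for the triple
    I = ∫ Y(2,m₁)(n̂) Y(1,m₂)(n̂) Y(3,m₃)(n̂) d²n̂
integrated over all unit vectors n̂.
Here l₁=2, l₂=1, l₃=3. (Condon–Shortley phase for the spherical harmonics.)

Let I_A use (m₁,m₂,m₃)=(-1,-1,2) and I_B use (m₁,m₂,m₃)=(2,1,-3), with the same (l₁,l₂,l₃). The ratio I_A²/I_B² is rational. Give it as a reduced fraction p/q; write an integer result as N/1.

Shared (l₁,l₂,l₃)=(2,1,3): N and (l;000)² cancel in I_A²/I_B².
A: Δ = 0!·4!·2!/7! = 1/105; Racah Σ t=0..0: t=0:+1/12 = 1/12; ⇒ 3j(2 1 3; -1 -1 2)² = 2/21, sgn -1
B: Δ = 0!·4!·2!/7! = 1/105; Racah Σ t=0..0: t=0:+1/48 = 1/48; ⇒ 3j(2 1 3; 2 1 -3)² = 1/7, sgn +1
I_A²/I_B² = (2/21)/(1/7) = 2/3

2/3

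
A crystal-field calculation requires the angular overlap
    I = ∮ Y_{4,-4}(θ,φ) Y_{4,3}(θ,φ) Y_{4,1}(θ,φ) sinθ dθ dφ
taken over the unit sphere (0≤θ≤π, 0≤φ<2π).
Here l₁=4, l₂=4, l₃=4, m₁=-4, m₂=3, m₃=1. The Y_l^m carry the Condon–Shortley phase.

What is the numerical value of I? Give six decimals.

-0.168431

m-sum 0 ✓  L=12 even ✓  0≤4≤8 ✓
Π(2lᵢ+1) = 9×9×9 = 729
triangle coeff Δ(4,4,4) = 1/450450
Σ_t [0,4]: t=0:+1/13824 t=1:−1/216 t=2:+1/64 t=3:−1/216 t=4:+1/13824 = 5/768
(3j)²=18/1001 [(4 4 4; 0 0 0)], sign=+1
Σ_t [4,4]: t=4:+1/3456 = 1/3456
(3j)²=35/1287 [(4 4 4; -4 3 1)], sign=-1
⇒ 4πI² = 7290/20449
I = (-1)√(7290/20449/(4π)) = -0.16843130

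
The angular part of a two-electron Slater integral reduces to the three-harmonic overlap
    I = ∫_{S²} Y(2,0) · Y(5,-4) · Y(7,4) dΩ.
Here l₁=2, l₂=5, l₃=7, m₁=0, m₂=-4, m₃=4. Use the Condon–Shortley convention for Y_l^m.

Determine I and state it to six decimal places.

Rules hold: Σm=0, L=14 even, 3≤7≤7.
N = 5·11·15 = 825
Δ = 0!·4!·10!/15! = 1/15015
Racah Σ t=0..0: t=0:+1/57600 = 1/57600
⇒ 3j(2 5 7; 0 0 0)² = 21/715, sgn -1
Racah Σ t=0..0: t=0:+1/1451520 = 1/1451520
⇒ 3j(2 5 7; 0 -4 4)² = 1/91, sgn -1
4πI² = N·(3j₀)²·(3jₘ)² = 45/169
I = +1·√(0.266272/4π) = 0.14556534

0.145565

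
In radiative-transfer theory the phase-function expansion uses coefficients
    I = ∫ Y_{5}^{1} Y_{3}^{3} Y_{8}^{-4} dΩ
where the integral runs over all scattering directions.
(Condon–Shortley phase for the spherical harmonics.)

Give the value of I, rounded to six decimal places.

0.127619

Rules hold: Σm=0, L=16 even, 2≤8≤8.
N = 11·7·17 = 1309
Δ = 0!·10!·6!/17! = 1/136136
Racah Σ t=0..0: t=0:+1/518400 = 1/518400
⇒ 3j(5 3 8; 0 0 0)² = 56/2431, sgn +1
Racah Σ t=0..0: t=0:+1/12441600 = 1/12441600
⇒ 3j(5 3 8; 1 3 -4)² = 3/442, sgn +1
4πI² = N·(3j₀)²·(3jₘ)² = 588/2873
I = +1·√(0.204664/4π) = 0.12761917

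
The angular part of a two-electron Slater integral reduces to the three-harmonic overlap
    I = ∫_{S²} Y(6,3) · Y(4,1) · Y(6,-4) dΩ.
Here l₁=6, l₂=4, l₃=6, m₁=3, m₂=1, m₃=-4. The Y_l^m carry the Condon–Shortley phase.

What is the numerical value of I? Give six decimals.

0.077598

Checks pass: Σm=0; 16 even; l₃=6∈[2,10].
(2·6+1)(2·4+1)(2·6+1) = 1521
Δ: 4! 8! 4! / 17! → 1/15315300
sum: t=0:+1/829440 t=1:−1/25920 t=2:+1/9216 t=3:−1/25920 t=4:+1/829440 = 7/207360
3j²(6 4 6; 0 0 0) = Δ·Π!·Σ² = 28/2431  (sign +1)
sum: t=1:−1/207360 t=2:+1/120960 t=3:−1/967680 = 1/414720
3j²(6 4 6; 3 1 -4) = Δ·Π!·Σ² = 21/4862  (sign +1)
combine: 4πI² = 1521·28/2431·21/4862 = 2646/34969
take √, sign +1: I = 0.07759762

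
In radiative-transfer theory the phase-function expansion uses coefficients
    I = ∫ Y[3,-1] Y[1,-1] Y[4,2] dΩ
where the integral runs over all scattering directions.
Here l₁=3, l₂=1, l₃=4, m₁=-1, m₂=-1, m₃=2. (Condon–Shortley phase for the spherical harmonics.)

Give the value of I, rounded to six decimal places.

m-sum 0 ✓  L=8 even ✓  2≤4≤4 ✓
Π(2lᵢ+1) = 7×3×9 = 189
triangle coeff Δ(3,1,4) = 1/252
Σ_t [0,0]: t=0:+1/36 = 1/36
(3j)²=4/63 [(3 1 4; 0 0 0)], sign=+1
Σ_t [0,0]: t=0:+1/96 = 1/96
(3j)²=5/84 [(3 1 4; -1 -1 2)], sign=+1
⇒ 4πI² = 5/7
I = (+1)√(5/7/(4π)) = 0.23841361

0.238414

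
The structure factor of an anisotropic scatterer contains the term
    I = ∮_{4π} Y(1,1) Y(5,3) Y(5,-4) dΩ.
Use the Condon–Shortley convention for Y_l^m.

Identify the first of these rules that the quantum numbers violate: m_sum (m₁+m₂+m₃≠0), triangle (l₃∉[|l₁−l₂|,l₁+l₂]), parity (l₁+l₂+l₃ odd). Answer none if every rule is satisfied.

azimuthal sum: 1 + 3 − 4 = 0  ✓
4 ≤ 5 ≤ 6 (triangle on l)  ✓
L = 1 + 5 + 5 = 11 (odd)  ✗

parity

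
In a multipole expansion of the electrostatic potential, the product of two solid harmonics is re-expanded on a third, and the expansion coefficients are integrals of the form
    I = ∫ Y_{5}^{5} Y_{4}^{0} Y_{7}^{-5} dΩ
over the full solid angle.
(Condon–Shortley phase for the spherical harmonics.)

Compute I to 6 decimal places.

Rules hold: Σm=0, L=16 even, 1≤7≤9.
N = 11·9·15 = 1485
Δ = 2!·8!·6!/17! = 1/6126120
Racah Σ t=0..2: t=0:+1/69120 t=1:−1/20736 t=2:+1/69120 = -1/51840
⇒ 3j(5 4 7; 0 0 0)² = 280/21879, sgn +1
Racah Σ t=0..0: t=0:+1/3870720 = 1/3870720
⇒ 3j(5 4 7; 5 0 -5)² = 135/6188, sgn +1
4πI² = N·(3j₀)²·(3jₘ)² = 20250/48841
I = +1·√(0.414611/4π) = 0.18164160

0.181642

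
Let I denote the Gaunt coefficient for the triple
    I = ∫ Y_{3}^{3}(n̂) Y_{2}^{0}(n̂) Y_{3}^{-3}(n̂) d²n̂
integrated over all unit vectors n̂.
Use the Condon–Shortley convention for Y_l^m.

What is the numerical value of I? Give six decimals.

0.210261

Rules hold: Σm=0, L=8 even, 1≤3≤5.
N = 7·5·7 = 245
Δ = 2!·4!·2!/9! = 1/3780
Racah Σ t=0..2: t=0:+1/24 t=1:−1/4 t=2:+1/24 = -1/6
⇒ 3j(3 2 3; 0 0 0)² = 4/105, sgn +1
Racah Σ t=0..0: t=0:+1/96 = 1/96
⇒ 3j(3 2 3; 3 0 -3)² = 5/84, sgn +1
4πI² = N·(3j₀)²·(3jₘ)² = 5/9
I = +1·√(0.555556/4π) = 0.21026104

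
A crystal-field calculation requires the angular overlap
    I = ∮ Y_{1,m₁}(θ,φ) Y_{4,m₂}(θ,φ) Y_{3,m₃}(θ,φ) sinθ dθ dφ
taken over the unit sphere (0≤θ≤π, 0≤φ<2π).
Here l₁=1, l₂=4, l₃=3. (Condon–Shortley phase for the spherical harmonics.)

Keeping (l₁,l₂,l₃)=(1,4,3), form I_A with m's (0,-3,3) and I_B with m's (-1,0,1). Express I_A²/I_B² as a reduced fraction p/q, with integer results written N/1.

Same 1,4,3: normalisation and zero-m 3j drop out of the ratio.
A: Δ: 2! 0! 6! / 9! → 1/252; sum: t=1:−1/720 = -1/720; 3j²(1 4 3; 0 -3 3) = Δ·Π!·Σ² = 1/36  (sign -1)
B: Δ: 2! 0! 6! / 9! → 1/252; sum: t=2:+1/96 = 1/96; 3j²(1 4 3; -1 0 1) = Δ·Π!·Σ² = 1/42  (sign +1)
I_A²/I_B² = (1/36)/(1/42) = 7/6

7/6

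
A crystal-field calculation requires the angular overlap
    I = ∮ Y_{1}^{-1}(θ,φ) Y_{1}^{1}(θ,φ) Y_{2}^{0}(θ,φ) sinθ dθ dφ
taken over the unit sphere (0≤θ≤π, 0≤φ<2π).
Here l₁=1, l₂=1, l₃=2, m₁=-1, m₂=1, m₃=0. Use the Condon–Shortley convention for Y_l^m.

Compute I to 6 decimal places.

0.126157

m-sum 0 ✓  L=4 even ✓  0≤2≤2 ✓
Π(2lᵢ+1) = 3×3×5 = 45
triangle coeff Δ(1,1,2) = 1/30
Σ_t [0,0]: t=0:+1/1 = 1/1
(3j)²=2/15 [(1 1 2; 0 0 0)], sign=+1
Σ_t [0,0]: t=0:+1/4 = 1/4
(3j)²=1/30 [(1 1 2; -1 1 0)], sign=+1
⇒ 4πI² = 1/5
I = (+1)√(1/5/(4π)) = 0.12615663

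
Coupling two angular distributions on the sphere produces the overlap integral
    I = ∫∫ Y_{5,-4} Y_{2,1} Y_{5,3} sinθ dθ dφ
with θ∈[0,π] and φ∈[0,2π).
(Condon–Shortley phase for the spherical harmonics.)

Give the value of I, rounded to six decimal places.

Checks pass: Σm=0; 12 even; l₃=5∈[3,7].
(2·5+1)(2·2+1)(2·5+1) = 605
Δ: 2! 8! 2! / 13! → 1/38610
sum: t=0:+1/2880 t=1:−1/576 t=2:+1/2880 = -1/960
3j²(5 2 5; 0 0 0) = Δ·Π!·Σ² = 10/429  (sign +1)
sum: t=1:−1/80640 t=2:+1/10080 = 1/11520
3j²(5 2 5; -4 1 3) = Δ·Π!·Σ² = 49/1430  (sign +1)
combine: 4πI² = 605·10/429·49/1430 = 245/507
take √, sign +1: I = 0.19609844

0.196098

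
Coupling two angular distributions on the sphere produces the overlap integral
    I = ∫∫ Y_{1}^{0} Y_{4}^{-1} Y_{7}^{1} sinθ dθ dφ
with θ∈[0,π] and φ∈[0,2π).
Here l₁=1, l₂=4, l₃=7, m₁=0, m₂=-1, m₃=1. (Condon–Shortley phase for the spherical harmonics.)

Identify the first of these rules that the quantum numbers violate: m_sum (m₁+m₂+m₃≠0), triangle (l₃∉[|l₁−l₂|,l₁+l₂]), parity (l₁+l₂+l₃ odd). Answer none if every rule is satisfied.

azimuthal sum: 0 − 1 + 1 = 0  ✓
3 ≤ 7 ≤ 5 (triangle on l)  ✗
L = 1 + 4 + 7 = 12 (even)

triangle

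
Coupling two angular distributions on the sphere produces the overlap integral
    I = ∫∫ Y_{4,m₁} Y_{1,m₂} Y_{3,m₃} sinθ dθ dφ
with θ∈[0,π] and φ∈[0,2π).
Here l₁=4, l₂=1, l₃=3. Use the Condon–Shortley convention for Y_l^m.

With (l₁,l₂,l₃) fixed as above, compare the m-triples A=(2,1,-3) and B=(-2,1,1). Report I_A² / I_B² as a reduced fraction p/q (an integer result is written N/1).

Shared (l₁,l₂,l₃)=(4,1,3): N and (l;000)² cancel in I_A²/I_B².
A: Δ = 2!·6!·0!/9! = 1/252; Racah Σ t=2..2: t=2:+1/1440 = 1/1440; ⇒ 3j(4 1 3; 2 1 -3)² = 1/252, sgn +1
B: Δ = 2!·6!·0!/9! = 1/252; Racah Σ t=2..2: t=2:+1/96 = 1/96; ⇒ 3j(4 1 3; -2 1 1)² = 5/84, sgn +1
I_A²/I_B² = (1/252)/(5/84) = 1/15

1/15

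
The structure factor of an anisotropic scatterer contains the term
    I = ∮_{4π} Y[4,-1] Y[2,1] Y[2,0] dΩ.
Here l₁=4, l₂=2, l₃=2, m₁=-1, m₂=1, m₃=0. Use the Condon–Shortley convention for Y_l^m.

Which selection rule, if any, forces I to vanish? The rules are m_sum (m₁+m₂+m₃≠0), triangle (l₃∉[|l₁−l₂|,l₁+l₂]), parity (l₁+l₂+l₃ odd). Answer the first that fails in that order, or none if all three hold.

none

m₁+m₂+m₃ = -1 + 1 + 0 = 0  ✓
triangle: |4−2|=2 ≤ l₃=2 ≤ 4+2=6  ✓
parity: l₁+l₂+l₃ = 8 is even  ✓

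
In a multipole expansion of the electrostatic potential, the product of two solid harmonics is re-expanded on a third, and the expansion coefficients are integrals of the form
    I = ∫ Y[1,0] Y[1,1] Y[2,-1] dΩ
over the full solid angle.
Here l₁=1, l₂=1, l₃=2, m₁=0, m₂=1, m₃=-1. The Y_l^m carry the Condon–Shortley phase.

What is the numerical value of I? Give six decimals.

-0.218510

m-sum 0 ✓  L=4 even ✓  0≤2≤2 ✓
Π(2lᵢ+1) = 3×3×5 = 45
triangle coeff Δ(1,1,2) = 1/30
Σ_t [0,0]: t=0:+1/1 = 1/1
(3j)²=2/15 [(1 1 2; 0 0 0)], sign=+1
Σ_t [0,0]: t=0:+1/2 = 1/2
(3j)²=1/10 [(1 1 2; 0 1 -1)], sign=-1
⇒ 4πI² = 3/5
I = (-1)√(3/5/(4π)) = -0.21850969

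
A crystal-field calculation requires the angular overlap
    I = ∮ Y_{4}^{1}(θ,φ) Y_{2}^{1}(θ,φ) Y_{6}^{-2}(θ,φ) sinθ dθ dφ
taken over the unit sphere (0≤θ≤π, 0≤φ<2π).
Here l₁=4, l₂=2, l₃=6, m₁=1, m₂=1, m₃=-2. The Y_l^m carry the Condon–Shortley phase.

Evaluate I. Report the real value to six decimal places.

0.238034

Checks pass: Σm=0; 12 even; l₃=6∈[2,6].
(2·4+1)(2·2+1)(2·6+1) = 585
Δ: 0! 8! 4! / 13! → 1/6435
sum: t=0:+1/2304 = 1/2304
3j²(4 2 6; 0 0 0) = Δ·Π!·Σ² = 5/143  (sign +1)
sum: t=0:+1/4320 = 1/4320
3j²(4 2 6; 1 1 -2) = Δ·Π!·Σ² = 224/6435  (sign +1)
combine: 4πI² = 585·5/143·224/6435 = 1120/1573
take √, sign +1: I = 0.23803440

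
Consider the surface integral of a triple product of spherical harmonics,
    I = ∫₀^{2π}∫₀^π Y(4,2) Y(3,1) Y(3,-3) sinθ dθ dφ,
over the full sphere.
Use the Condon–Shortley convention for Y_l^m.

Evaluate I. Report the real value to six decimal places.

m-sum 0 ✓  L=10 even ✓  1≤3≤7 ✓
Π(2lᵢ+1) = 9×7×7 = 441
triangle coeff Δ(4,3,3) = 1/34650
Σ_t [1,3]: t=1:−1/72 t=2:+1/16 t=3:−1/72 = 5/144
(3j)²=2/77 [(4 3 3; 0 0 0)], sign=-1
Σ_t [2,2]: t=2:+1/192 = 1/192
(3j)²=3/77 [(4 3 3; 2 1 -3)], sign=+1
⇒ 4πI² = 54/121
I = (-1)√(54/121/(4π)) = -0.18845135

-0.188451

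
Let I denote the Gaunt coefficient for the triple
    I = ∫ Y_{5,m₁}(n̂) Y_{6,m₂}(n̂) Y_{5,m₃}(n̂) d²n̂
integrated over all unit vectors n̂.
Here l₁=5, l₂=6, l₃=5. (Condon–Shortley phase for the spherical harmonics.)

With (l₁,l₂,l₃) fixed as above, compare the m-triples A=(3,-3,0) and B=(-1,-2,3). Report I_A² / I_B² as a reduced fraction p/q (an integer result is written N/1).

375/242

Same 5,6,5: normalisation and zero-m 3j drop out of the ratio.
A: Δ: 6! 4! 6! / 17! → 1/28588560; sum: t=0:+1/103680 t=1:−1/34560 t=2:+1/138240 = -1/82944; 3j²(5 6 5; 3 -3 0) = Δ·Π!·Σ² = 125/9724  (sign +1)
B: Δ: 6! 4! 6! / 17! → 1/28588560; sum: t=2:+1/55296 t=3:−1/25920 t=4:+1/138240 = -11/829440; 3j²(5 6 5; -1 -2 3) = Δ·Π!·Σ² = 11/1326  (sign -1)
I_A²/I_B² = (125/9724)/(11/1326) = 375/242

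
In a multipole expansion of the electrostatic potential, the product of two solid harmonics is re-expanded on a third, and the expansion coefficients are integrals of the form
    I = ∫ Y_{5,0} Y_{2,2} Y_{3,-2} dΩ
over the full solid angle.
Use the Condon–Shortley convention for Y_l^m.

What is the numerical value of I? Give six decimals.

Rules hold: Σm=0, L=10 even, 3≤3≤7.
N = 11·5·7 = 385
Δ = 4!·6!·0!/11! = 1/2310
Racah Σ t=2..2: t=2:+1/144 = 1/144
⇒ 3j(5 2 3; 0 0 0)² = 10/231, sgn -1
Racah Σ t=4..4: t=4:+1/2880 = 1/2880
⇒ 3j(5 2 3; 0 2 -2)² = 1/462, sgn -1
4πI² = N·(3j₀)²·(3jₘ)² = 25/693
I = +1·√(0.036075/4π) = 0.05357948

0.053579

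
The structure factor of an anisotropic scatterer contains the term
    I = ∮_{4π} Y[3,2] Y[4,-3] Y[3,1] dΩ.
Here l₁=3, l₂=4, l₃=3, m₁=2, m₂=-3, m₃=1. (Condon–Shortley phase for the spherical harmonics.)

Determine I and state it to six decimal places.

-0.095955

m-sum 0 ✓  L=10 even ✓  1≤3≤7 ✓
Π(2lᵢ+1) = 7×9×7 = 441
triangle coeff Δ(3,4,3) = 1/34650
Σ_t [1,3]: t=1:−1/72 t=2:+1/16 t=3:−1/72 = 5/144
(3j)²=2/77 [(3 4 3; 0 0 0)], sign=-1
Σ_t [0,1]: t=0:+1/144 t=1:−1/288 = 1/288
(3j)²=1/99 [(3 4 3; 2 -3 1)], sign=+1
⇒ 4πI² = 14/121
I = (-1)√(14/121/(4π)) = -0.09595473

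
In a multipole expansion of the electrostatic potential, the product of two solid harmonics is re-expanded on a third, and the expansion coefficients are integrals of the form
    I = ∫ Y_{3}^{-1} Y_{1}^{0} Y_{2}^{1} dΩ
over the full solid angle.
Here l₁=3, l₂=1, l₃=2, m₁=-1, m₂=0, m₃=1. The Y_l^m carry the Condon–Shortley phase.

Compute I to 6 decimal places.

-0.233597

m-sum 0 ✓  L=6 even ✓  2≤2≤4 ✓
Π(2lᵢ+1) = 7×3×5 = 105
triangle coeff Δ(3,1,2) = 1/105
Σ_t [1,1]: t=1:−1/4 = -1/4
(3j)²=3/35 [(3 1 2; 0 0 0)], sign=-1
Σ_t [1,1]: t=1:−1/6 = -1/6
(3j)²=8/105 [(3 1 2; -1 0 1)], sign=+1
⇒ 4πI² = 24/35
I = (-1)√(24/35/(4π)) = -0.23359668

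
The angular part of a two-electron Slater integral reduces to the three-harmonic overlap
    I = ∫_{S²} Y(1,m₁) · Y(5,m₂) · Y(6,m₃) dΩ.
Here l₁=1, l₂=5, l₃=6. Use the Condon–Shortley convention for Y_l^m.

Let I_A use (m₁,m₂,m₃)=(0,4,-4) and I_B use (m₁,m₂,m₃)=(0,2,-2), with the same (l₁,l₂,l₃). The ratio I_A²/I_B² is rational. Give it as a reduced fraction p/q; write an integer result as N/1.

5/8

Shared (l₁,l₂,l₃)=(1,5,6): N and (l;000)² cancel in I_A²/I_B².
A: Δ = 0!·2!·10!/13! = 1/858; Racah Σ t=0..0: t=0:+1/362880 = 1/362880; ⇒ 3j(1 5 6; 0 4 -4)² = 10/429, sgn +1
B: Δ = 0!·2!·10!/13! = 1/858; Racah Σ t=0..0: t=0:+1/30240 = 1/30240; ⇒ 3j(1 5 6; 0 2 -2)² = 16/429, sgn +1
I_A²/I_B² = (10/429)/(16/429) = 5/8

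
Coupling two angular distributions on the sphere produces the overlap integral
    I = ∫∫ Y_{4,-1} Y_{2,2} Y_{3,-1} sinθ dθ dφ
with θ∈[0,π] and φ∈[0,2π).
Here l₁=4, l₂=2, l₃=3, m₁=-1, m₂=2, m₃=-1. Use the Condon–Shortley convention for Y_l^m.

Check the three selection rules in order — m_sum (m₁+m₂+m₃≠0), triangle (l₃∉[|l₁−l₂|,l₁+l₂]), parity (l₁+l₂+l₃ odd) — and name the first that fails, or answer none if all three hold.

Σmᵢ = 0  ✓
l₃∈[|l₁−l₂|,l₁+l₂]=[2,6], have l₃=3  ✓
Σlᵢ = 9 ⇒ odd  ✗

parity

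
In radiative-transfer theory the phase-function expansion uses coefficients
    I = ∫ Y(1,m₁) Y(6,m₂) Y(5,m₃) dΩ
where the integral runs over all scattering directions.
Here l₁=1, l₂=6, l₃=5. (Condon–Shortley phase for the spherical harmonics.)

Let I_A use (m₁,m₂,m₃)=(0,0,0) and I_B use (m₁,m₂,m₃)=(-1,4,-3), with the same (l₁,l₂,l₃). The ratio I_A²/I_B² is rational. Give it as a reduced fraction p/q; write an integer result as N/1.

Shared (l₁,l₂,l₃)=(1,6,5): N and (l;000)² cancel in I_A²/I_B².
A: Δ = 2!·0!·10!/13! = 1/858; Racah Σ t=1..1: t=1:−1/14400 = -1/14400; ⇒ 3j(1 6 5; 0 0 0)² = 6/143, sgn +1
B: Δ = 2!·0!·10!/13! = 1/858; Racah Σ t=2..2: t=2:+1/161280 = 1/161280; ⇒ 3j(1 6 5; -1 4 -3)² = 15/286, sgn +1
I_A²/I_B² = (6/143)/(15/286) = 4/5

4/5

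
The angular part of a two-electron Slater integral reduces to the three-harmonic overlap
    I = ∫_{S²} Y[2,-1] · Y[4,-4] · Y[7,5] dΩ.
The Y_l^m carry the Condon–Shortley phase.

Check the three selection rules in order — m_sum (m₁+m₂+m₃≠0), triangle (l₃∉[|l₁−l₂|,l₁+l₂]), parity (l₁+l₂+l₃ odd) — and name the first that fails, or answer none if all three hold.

azimuthal sum: -1 − 4 + 5 = 0  ✓
2 ≤ 7 ≤ 6 (triangle on l)  ✗
L = 2 + 4 + 7 = 13 (odd)

triangle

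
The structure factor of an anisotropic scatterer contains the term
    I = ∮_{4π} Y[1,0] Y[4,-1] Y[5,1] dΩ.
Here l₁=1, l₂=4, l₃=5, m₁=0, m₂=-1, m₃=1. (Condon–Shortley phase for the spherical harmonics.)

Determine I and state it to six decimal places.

m-sum 0 ✓  L=10 even ✓  3≤5≤5 ✓
Π(2lᵢ+1) = 3×9×11 = 297
triangle coeff Δ(1,4,5) = 1/495
Σ_t [0,0]: t=0:+1/576 = 1/576
(3j)²=5/99 [(1 4 5; 0 0 0)], sign=-1
Σ_t [0,0]: t=0:+1/720 = 1/720
(3j)²=8/165 [(1 4 5; 0 -1 1)], sign=+1
⇒ 4πI² = 8/11
I = (-1)√(8/11/(4π)) = -0.24057125

-0.240571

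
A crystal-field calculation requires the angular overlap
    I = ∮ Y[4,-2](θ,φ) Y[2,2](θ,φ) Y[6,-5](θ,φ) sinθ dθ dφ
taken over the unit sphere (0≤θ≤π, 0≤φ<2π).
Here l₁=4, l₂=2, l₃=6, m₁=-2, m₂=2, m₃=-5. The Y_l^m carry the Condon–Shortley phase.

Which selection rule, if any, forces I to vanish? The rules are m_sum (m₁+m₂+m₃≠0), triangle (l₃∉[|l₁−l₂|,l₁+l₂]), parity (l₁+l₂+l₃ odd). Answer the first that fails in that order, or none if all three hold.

m₁+m₂+m₃ = -2 + 2 − 5 = -5  ✗
triangle: |4−2|=2 ≤ l₃=6 ≤ 4+2=6
parity: l₁+l₂+l₃ = 12 is even

m_sum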